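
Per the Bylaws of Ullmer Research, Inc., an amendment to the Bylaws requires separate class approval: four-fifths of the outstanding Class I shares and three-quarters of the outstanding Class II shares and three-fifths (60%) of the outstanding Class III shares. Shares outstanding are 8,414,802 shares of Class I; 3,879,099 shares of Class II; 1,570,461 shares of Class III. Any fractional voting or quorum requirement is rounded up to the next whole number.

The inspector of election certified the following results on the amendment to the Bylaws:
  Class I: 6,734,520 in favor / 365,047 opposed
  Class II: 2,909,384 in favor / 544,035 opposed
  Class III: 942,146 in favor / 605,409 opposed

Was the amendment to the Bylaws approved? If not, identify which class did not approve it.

Not approved — the Class III shares did not give the required vote.

Class I: 4/5 of 8414802 = 6731841.60, rounded up to 6731842; 6,731,842 required, 6,734,520 in favor — approved.
Class II: 3/4 of 3879099 = 2909324.25, rounded up to 2909325; 2,909,325 required, 2,909,384 in favor — approved.
Class III: 3/5 of 1570461 = 942276.60, rounded up to 942277; 942,277 required, 942,146 in favor — not approved.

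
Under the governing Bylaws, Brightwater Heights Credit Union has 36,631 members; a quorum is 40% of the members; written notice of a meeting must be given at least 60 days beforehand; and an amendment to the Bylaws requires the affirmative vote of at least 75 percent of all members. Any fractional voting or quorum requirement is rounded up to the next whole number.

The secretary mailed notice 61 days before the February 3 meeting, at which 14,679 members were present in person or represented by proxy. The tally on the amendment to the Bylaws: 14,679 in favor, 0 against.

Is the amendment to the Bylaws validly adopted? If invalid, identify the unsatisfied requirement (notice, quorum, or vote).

Invalid — vote requirement not satisfied.

Notice: 61 days given; 60 required. Satisfied.
Quorum: 40% of 36,631 = 14,652.40, rounded up to 14,653; 14,679 present. Satisfied.
Vote: requires three-fourths of all members (36,631); 3/4 of 36631 = 27473.25, rounded up to 27474, so 27,474 needed; 14,679 in favor. Not satisfied.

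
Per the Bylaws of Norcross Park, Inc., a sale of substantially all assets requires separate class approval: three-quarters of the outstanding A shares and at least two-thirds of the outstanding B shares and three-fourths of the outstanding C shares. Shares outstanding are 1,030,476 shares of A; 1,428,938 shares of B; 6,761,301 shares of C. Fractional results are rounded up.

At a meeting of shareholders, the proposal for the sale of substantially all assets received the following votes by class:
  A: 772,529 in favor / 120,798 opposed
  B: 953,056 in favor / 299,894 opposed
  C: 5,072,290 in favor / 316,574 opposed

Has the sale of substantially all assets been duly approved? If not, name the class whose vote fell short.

Not approved — the A shares did not give the required vote.

A: 3/4 of 1030476 = 772857; 772,857 required, 772,529 in favor — not approved.
B: 2/3 of 1428938 = 952625.33, rounded up to 952626; 952,626 required, 953,056 in favor — approved.
C: 3/4 of 6761301 = 5070975.75, rounded up to 5070976; 5,070,976 required, 5,072,290 in favor — approved.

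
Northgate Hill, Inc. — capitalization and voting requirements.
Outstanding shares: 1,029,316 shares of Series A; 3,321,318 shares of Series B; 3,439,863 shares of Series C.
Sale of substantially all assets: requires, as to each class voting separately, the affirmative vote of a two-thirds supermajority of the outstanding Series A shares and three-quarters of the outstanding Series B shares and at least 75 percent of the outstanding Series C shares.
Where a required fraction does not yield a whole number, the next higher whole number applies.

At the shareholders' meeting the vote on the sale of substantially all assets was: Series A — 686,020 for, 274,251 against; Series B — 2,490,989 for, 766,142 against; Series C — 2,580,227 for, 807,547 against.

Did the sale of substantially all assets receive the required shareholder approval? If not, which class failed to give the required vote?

Series A: 2/3 of 1029316 = 686210.67, rounded up to 686211; 686,211 required, 686,020 in favor — not approved.
Series B: 3/4 of 3321318 = 2490988.50, rounded up to 2490989; 2,490,989 required, 2,490,989 in favor — approved.
Series C: 3/4 of 3439863 = 2579897.25, rounded up to 2579898; 2,579,898 required, 2,580,227 in favor — approved.

Not approved — the Series A shares did not give the required vote.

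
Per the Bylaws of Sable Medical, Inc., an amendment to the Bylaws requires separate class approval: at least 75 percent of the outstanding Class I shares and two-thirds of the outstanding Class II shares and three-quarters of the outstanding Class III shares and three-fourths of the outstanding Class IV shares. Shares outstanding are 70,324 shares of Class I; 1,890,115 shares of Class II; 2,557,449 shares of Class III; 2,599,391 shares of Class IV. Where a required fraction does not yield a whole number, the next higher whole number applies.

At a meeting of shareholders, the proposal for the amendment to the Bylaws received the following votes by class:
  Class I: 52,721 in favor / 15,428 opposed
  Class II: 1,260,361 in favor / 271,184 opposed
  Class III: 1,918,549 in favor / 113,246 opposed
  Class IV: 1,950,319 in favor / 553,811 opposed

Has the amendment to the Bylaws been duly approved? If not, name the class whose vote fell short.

Not approved — the Class I shares did not give the required vote.

Class I: 3/4 of 70324 = 52743; 52,743 required, 52,721 in favor — not approved.
Class II: 2/3 of 1890115 = 1260076.67, rounded up to 1260077; 1,260,077 required, 1,260,361 in favor — approved.
Class III: 3/4 of 2557449 = 1918086.75, rounded up to 1918087; 1,918,087 required, 1,918,549 in favor — approved.
Class IV: 3/4 of 2599391 = 1949543.25, rounded up to 1949544; 1,949,544 required, 1,950,319 in favor — approved.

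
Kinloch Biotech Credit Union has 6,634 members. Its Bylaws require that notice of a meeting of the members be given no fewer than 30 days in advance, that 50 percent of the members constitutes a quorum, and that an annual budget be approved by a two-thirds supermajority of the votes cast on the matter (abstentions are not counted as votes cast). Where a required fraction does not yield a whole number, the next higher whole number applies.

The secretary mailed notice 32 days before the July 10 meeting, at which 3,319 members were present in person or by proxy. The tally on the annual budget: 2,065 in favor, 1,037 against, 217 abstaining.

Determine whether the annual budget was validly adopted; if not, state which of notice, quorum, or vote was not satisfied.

Notice: 32 days given; 30 required. Satisfied.
Quorum: 50% of 6,634 = 3,317; 3,319 present. Satisfied.
Vote: requires two-thirds of the votes cast (3,319 − 217 abstaining = 3,102); 2/3 of 3102 = 2068, so 2,068 needed; 2,065 in favor. Not satisfied.

Invalid — vote requirement not satisfied.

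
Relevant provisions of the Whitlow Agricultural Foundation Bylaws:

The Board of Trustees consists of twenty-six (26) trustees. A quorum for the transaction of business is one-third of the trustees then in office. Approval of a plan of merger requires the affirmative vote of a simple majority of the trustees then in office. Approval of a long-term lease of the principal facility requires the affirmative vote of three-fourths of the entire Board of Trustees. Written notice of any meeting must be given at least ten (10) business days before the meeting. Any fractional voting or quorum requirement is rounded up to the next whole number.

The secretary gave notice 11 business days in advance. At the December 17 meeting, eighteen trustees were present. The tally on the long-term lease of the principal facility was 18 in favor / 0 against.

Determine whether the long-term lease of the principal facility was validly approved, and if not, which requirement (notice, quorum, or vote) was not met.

Invalid — vote requirement not satisfied.

Notice: 11 business days given; 10 required (11 ≥ 10). Satisfied.
Quorum: 18 present; quorum is 9. Satisfied.
Vote: the long-term lease of the principal facility requires three-fourths of the entire Board of Trustees (26). 3/4 of 26 = 19.50, rounded up to 20, so 20 affirmative votes are needed; 18 voted in favor. Not satisfied.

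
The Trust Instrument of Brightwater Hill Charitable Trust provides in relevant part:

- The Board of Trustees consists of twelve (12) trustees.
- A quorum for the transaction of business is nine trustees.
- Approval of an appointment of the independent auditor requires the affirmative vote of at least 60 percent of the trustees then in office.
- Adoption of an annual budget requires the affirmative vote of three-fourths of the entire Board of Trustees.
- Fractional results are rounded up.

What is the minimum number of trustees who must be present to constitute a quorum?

9

The quorum is fixed at 9.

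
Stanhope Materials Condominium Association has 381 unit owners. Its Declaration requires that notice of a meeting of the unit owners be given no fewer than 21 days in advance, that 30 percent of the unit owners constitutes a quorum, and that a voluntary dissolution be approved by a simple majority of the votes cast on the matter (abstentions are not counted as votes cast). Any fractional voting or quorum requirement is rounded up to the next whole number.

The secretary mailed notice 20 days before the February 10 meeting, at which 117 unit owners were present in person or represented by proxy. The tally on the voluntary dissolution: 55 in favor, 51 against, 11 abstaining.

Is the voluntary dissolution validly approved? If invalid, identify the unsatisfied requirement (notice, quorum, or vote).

Notice: 20 days given; 21 required. Not satisfied.
Quorum: 30% of 381 = 114.30, rounded up to 115; 117 present. Satisfied.
Vote: requires a majority of the votes cast (117 − 11 abstaining = 106); a majority of 106 is 54, so 54 needed; 55 in favor. Satisfied.

Invalid — notice requirement not satisfied.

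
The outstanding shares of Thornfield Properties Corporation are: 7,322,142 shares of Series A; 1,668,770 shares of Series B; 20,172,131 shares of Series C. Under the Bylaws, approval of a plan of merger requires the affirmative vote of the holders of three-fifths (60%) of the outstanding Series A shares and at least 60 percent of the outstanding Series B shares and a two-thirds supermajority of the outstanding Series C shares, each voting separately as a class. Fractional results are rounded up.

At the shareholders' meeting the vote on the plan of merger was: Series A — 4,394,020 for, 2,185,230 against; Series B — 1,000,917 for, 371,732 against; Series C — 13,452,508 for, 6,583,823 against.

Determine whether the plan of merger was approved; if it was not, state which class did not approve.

Series A: 3/5 of 7322142 = 4393285.20, rounded up to 4393286; 4,393,286 required, 4,394,020 in favor — approved.
Series B: 3/5 of 1668770 = 1001262; 1,001,262 required, 1,000,917 in favor — not approved.
Series C: 2/3 of 20172131 = 13448087.33, rounded up to 13448088; 13,448,088 required, 13,452,508 in favor — approved.

Not approved — the Series B shares did not give the required vote.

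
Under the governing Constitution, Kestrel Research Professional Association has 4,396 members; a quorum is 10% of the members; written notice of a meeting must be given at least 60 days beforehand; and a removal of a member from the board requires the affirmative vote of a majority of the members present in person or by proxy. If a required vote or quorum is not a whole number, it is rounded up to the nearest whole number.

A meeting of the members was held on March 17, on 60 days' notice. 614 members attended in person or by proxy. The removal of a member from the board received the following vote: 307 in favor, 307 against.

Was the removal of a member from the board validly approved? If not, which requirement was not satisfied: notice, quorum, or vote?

Invalid — vote requirement not satisfied.

Notice: 60 days given; 60 required. Satisfied.
Quorum: 10% of 4,396 = 439.60, rounded up to 440; 614 present. Satisfied.
Vote: requires a majority of those present (614); a majority of 614 is 308, so 308 needed; 307 in favor. Not satisfied.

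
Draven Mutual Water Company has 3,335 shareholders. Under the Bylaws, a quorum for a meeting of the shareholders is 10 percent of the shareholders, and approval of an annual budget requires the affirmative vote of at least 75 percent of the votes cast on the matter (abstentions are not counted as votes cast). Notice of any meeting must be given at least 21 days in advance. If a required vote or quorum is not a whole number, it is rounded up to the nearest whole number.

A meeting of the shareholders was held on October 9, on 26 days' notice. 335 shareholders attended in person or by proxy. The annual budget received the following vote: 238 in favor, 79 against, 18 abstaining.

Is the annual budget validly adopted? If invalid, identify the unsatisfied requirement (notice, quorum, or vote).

Notice: 26 days given; 21 required. Satisfied.
Quorum: 10% of 3,335 = 333.50, rounded up to 334; 335 present. Satisfied.
Vote: requires three-fourths of the votes cast (335 − 18 abstaining = 317); 3/4 of 317 = 237.75, rounded up to 238, so 238 needed; 238 in favor. Satisfied.

Valid — all requirements satisfied.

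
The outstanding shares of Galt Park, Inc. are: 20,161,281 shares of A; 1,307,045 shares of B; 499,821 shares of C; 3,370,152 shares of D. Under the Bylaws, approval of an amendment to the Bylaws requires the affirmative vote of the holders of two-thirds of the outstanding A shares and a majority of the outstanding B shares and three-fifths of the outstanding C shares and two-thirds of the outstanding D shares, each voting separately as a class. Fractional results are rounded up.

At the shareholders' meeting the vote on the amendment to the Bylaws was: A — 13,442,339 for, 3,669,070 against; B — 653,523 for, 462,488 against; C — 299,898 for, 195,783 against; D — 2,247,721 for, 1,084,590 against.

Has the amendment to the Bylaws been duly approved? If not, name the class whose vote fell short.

Approved — every class gave the required vote.

A: 2/3 of 20161281 = 13440854; 13,440,854 required, 13,442,339 in favor — approved.
B: a majority of 1307045 is 653523; 653,523 required, 653,523 in favor — approved.
C: 3/5 of 499821 = 299892.60, rounded up to 299893; 299,893 required, 299,898 in favor — approved.
D: 2/3 of 3370152 = 2246768; 2,246,768 required, 2,247,721 in favor — approved.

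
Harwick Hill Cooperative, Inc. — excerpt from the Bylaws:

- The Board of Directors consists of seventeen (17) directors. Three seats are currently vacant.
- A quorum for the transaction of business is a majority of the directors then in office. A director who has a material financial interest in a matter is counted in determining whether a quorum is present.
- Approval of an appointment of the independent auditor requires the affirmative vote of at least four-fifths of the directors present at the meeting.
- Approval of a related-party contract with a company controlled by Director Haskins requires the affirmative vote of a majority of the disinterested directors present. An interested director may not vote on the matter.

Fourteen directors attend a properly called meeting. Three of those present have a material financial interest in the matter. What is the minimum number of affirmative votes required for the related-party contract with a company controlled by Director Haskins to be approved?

6

The related-party contract with a company controlled by Director Haskins requires a majority of the disinterested directors present (14 − 3 = 11).
A majority of 11 is 6.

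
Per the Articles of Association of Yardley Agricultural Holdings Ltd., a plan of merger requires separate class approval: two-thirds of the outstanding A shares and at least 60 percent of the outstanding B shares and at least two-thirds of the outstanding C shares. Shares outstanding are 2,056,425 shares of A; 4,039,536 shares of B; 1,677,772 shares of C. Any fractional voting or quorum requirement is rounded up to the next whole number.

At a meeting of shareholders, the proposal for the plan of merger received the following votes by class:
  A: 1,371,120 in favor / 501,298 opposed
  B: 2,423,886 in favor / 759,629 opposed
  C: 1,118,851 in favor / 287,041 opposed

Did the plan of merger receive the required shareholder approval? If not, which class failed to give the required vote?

Approved — every class gave the required vote.

A: 2/3 of 2056425 = 1370950; 1,370,950 required, 1,371,120 in favor — approved.
B: 3/5 of 4039536 = 2423721.60, rounded up to 2423722; 2,423,722 required, 2,423,886 in favor — approved.
C: 2/3 of 1677772 = 1118514.67, rounded up to 1118515; 1,118,515 required, 1,118,851 in favor — approved.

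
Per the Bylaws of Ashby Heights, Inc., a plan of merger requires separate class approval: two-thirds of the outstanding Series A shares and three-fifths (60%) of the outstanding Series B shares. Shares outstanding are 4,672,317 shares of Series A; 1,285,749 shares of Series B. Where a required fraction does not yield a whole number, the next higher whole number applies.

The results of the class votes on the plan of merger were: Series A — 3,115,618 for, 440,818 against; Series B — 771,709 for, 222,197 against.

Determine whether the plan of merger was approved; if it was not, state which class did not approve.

Approved — every class gave the required vote.

Series A: 2/3 of 4672317 = 3114878; 3,114,878 required, 3,115,618 in favor — approved.
Series B: 3/5 of 1285749 = 771449.40, rounded up to 771450; 771,450 required, 771,709 in favor — approved.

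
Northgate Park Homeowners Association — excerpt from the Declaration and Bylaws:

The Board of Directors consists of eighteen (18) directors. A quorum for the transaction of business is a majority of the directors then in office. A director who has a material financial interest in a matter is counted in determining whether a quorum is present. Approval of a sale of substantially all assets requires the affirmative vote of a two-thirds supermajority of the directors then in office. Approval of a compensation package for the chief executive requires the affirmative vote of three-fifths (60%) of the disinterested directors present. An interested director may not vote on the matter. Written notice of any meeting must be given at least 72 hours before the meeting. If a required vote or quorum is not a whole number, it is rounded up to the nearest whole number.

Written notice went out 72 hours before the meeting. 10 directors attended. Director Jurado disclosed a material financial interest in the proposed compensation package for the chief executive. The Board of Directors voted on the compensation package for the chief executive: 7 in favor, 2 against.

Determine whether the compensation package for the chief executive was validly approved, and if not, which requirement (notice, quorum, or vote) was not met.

Valid — all requirements satisfied.

Notice: 72 hours given; 72 required (72 ≥ 72). Satisfied.
Quorum: 10 present (interested directors count toward quorum); quorum is 10. Satisfied.
Vote: the compensation package for the chief executive requires three-fifths of the disinterested directors present (10 − 1 = 9). 3/5 of 9 = 5.40, rounded up to 6, so 6 affirmative votes are needed; 7 voted in favor. Satisfied.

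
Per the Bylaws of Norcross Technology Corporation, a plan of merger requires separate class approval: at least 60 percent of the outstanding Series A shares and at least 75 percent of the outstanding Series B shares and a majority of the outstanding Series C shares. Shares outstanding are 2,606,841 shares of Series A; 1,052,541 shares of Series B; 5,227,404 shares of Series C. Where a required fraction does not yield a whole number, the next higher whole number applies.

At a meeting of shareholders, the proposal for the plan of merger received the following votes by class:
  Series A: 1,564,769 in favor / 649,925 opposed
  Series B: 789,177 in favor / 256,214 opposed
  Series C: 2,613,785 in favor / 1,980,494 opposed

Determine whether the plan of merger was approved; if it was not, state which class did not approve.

Not approved — the Series B shares did not give the required vote.

Series A: 3/5 of 2606841 = 1564104.60, rounded up to 1564105; 1,564,105 required, 1,564,769 in favor — approved.
Series B: 3/4 of 1052541 = 789405.75, rounded up to 789406; 789,406 required, 789,177 in favor — not approved.
Series C: a majority of 5227404 is 2613703; 2,613,703 required, 2,613,785 in favor — approved.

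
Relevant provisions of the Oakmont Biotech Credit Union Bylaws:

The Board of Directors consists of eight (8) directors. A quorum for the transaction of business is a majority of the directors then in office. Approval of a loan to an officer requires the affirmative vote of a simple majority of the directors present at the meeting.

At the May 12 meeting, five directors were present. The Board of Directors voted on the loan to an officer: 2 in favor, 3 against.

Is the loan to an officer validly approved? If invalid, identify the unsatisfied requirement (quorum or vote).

Invalid — vote requirement not satisfied.

Quorum: 5 present; quorum is 5. Satisfied.
Vote: the loan to an officer requires a majority of the directors present (5). A majority of 5 is 3, so 3 affirmative votes are needed; 2 voted in favor. Not satisfied.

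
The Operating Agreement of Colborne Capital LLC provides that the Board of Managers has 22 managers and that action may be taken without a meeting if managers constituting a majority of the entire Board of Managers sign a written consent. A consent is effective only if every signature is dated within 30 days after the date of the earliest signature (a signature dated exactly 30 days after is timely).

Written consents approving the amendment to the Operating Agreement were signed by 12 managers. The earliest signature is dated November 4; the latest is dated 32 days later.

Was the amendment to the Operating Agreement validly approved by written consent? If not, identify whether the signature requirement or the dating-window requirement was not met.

Signatures required: a majority of 22 — a majority of 22 is 12, so 12 needed; 12 signed. Sufficient.
Dating window: the latest signature is 32 days after the earliest; the limit is 30 days. Outside the window.

Not effective — dating-window requirement not satisfied.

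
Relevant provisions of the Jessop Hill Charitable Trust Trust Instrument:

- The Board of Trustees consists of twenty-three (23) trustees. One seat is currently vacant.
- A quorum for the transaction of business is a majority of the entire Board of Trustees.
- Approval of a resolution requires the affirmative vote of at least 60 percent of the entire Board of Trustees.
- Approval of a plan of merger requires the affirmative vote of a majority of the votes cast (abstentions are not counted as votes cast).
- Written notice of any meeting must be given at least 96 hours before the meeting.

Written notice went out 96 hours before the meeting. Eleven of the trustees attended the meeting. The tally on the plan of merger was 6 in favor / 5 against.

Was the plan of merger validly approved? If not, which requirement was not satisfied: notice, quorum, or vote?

Invalid — quorum requirement not satisfied.

Notice: 96 hours given; 96 required (96 ≥ 96). Satisfied.
Quorum: 11 present; quorum is 12. Not satisfied.
Vote: the plan of merger requires a majority of the votes cast (11). A majority of 11 is 6, so 6 affirmative votes are needed; 6 voted in favor. Satisfied. (Moot — without a quorum no business can be validly transacted.)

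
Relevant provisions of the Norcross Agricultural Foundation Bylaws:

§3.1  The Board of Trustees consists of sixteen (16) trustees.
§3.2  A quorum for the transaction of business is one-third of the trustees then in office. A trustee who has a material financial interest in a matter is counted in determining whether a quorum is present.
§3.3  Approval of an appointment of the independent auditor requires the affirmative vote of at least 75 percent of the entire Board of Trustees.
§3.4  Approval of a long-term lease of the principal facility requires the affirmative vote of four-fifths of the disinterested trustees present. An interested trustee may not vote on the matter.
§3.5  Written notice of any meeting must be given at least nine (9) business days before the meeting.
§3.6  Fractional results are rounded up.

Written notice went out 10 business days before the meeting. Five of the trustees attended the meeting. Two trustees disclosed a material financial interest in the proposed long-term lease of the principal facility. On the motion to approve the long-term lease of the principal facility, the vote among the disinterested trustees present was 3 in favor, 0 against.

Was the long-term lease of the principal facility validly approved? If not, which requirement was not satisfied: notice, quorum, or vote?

Notice: 10 business days given; 9 required (10 ≥ 9). Satisfied.
Quorum: 5 present (interested trustees count toward quorum); quorum is 6. Not satisfied.
Vote: the long-term lease of the principal facility requires four-fifths of the disinterested trustees present (5 − 2 = 3). 4/5 of 3 = 2.40, rounded up to 3, so 3 affirmative votes are needed; 3 voted in favor. Satisfied. (Moot — without a quorum no business can be validly transacted.)

Invalid — quorum requirement not satisfied.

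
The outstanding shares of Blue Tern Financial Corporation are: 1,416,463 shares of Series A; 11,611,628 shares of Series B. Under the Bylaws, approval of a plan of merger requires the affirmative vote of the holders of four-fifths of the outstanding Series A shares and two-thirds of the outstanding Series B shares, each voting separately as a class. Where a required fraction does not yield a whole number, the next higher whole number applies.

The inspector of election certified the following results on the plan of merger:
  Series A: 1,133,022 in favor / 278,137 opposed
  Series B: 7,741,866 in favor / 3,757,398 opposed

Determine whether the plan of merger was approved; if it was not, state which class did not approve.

Series A: 4/5 of 1416463 = 1133170.40, rounded up to 1133171; 1,133,171 required, 1,133,022 in favor — not approved.
Series B: 2/3 of 11611628 = 7741085.33, rounded up to 7741086; 7,741,086 required, 7,741,866 in favor — approved.

Not approved — the Series A shares did not give the required vote.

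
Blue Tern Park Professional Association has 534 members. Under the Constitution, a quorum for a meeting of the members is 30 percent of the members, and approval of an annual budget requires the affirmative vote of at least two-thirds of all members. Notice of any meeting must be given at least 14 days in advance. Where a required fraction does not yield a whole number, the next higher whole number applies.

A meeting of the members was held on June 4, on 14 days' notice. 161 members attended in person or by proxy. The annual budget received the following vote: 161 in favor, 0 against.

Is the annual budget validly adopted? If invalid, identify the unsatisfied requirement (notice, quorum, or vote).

Notice: 14 days given; 14 required. Satisfied.
Quorum: 30% of 534 = 160.20, rounded up to 161; 161 present. Satisfied.
Vote: requires two-thirds of all members (534); 2/3 of 534 = 356, so 356 needed; 161 in favor. Not satisfied.

Invalid — vote requirement not satisfied.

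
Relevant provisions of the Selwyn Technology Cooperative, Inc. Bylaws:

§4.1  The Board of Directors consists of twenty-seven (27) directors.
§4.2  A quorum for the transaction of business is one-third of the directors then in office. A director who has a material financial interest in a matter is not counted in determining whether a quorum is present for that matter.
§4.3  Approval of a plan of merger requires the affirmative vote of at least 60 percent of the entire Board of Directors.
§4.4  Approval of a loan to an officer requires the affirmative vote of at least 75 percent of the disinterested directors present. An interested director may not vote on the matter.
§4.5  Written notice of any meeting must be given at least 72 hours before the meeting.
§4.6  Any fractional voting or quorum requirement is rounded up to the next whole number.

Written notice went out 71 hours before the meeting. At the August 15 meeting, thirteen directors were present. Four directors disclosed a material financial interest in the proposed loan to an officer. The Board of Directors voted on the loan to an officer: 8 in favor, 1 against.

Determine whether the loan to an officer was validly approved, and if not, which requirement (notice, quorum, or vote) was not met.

Invalid — notice requirement not satisfied.

Notice: 71 hours given; 72 required (71 < 72). Not satisfied.
Quorum: 13 present, but the 4 interested directors do not count, leaving 9. Quorum is 9. Satisfied.
Vote: the loan to an officer requires three-fourths of the disinterested directors present (13 − 4 = 9). 3/4 of 9 = 6.75, rounded up to 7, so 7 affirmative votes are needed; 8 voted in favor. Satisfied.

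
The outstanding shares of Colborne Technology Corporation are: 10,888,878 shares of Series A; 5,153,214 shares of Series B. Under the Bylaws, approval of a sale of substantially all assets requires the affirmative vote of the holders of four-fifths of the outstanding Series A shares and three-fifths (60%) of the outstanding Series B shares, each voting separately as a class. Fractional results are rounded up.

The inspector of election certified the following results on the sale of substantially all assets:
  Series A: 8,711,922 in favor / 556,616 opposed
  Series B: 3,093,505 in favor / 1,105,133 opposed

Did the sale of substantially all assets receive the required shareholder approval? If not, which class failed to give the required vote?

Approved — every class gave the required vote.

Series A: 4/5 of 10888878 = 8711102.40, rounded up to 8711103; 8,711,103 required, 8,711,922 in favor — approved.
Series B: 3/5 of 5153214 = 3091928.40, rounded up to 3091929; 3,091,929 required, 3,093,505 in favor — approved.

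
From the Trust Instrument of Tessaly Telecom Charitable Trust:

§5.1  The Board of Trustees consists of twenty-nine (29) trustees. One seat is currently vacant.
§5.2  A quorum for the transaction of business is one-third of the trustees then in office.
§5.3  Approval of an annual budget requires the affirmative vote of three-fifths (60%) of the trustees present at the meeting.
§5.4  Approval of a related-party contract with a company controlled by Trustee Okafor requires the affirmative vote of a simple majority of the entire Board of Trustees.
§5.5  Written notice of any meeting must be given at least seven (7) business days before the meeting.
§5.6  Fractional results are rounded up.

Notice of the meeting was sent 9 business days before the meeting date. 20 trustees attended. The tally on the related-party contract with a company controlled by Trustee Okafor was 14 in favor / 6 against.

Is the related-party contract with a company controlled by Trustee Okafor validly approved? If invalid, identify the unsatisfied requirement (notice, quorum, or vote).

Invalid — vote requirement not satisfied.

Notice: 9 business days given; 7 required (9 ≥ 7). Satisfied.
Quorum: 20 present; quorum is 10. Satisfied.
Vote: the related-party contract with a company controlled by Trustee Okafor requires a majority of the entire Board of Trustees (29). A majority of 29 is 15, so 15 affirmative votes are needed; 14 voted in favor. Not satisfied.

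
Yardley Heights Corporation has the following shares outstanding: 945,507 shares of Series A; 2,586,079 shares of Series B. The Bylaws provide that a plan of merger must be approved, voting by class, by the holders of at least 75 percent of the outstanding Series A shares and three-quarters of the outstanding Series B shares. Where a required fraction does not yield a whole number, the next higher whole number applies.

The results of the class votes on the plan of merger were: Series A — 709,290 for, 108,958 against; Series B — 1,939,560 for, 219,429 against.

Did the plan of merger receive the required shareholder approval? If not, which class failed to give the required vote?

Approved — every class gave the required vote.

Series A: 3/4 of 945507 = 709130.25, rounded up to 709131; 709,131 required, 709,290 in favor — approved.
Series B: 3/4 of 2586079 = 1939559.25, rounded up to 1939560; 1,939,560 required, 1,939,560 in favor — approved.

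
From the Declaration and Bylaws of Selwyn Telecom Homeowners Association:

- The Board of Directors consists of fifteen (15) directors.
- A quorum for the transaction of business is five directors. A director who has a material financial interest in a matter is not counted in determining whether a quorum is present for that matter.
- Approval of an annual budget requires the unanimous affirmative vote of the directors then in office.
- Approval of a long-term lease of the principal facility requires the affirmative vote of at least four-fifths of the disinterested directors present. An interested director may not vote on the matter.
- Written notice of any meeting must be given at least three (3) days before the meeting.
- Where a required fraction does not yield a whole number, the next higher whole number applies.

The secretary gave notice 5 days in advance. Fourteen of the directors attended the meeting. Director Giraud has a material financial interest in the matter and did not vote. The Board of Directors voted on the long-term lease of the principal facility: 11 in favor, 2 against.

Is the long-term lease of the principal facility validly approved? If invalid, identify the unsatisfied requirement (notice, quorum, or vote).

Valid — all requirements satisfied.

Notice: 5 days given; 3 required (5 ≥ 3). Satisfied.
Quorum: 14 present, but the 1 interested director does not count, leaving 13. Quorum is 5. Satisfied.
Vote: the long-term lease of the principal facility requires four-fifths of the disinterested directors present (14 − 1 = 13). 4/5 of 13 = 10.40, rounded up to 11, so 11 affirmative votes are needed; 11 voted in favor. Satisfied.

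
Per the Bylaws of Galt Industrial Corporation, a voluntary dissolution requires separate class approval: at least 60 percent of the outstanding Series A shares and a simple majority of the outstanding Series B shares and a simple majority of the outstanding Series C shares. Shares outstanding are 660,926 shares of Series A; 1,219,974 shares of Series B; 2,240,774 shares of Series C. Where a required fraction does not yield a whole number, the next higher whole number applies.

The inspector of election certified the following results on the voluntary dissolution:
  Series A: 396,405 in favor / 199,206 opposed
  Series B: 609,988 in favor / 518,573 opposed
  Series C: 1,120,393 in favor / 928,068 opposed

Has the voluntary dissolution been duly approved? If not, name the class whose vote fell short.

Not approved — the Series A shares did not give the required vote.

Series A: 3/5 of 660926 = 396555.60, rounded up to 396556; 396,556 required, 396,405 in favor — not approved.
Series B: a majority of 1219974 is 609988; 609,988 required, 609,988 in favor — approved.
Series C: a majority of 2240774 is 1120388; 1,120,388 required, 1,120,393 in favor — approved.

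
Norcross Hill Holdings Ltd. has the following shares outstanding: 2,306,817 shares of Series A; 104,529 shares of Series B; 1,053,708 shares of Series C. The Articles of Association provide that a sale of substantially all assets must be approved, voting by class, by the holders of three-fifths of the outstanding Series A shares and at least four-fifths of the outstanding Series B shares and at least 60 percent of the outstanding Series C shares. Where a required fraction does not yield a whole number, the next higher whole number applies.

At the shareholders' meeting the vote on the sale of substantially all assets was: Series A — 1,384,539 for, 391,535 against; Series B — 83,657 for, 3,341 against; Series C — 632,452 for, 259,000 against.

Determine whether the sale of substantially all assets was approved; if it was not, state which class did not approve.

Approved — every class gave the required vote.

Series A: 3/5 of 2306817 = 1384090.20, rounded up to 1384091; 1,384,091 required, 1,384,539 in favor — approved.
Series B: 4/5 of 104529 = 83623.20, rounded up to 83624; 83,624 required, 83,657 in favor — approved.
Series C: 3/5 of 1053708 = 632224.80, rounded up to 632225; 632,225 required, 632,452 in favor — approved.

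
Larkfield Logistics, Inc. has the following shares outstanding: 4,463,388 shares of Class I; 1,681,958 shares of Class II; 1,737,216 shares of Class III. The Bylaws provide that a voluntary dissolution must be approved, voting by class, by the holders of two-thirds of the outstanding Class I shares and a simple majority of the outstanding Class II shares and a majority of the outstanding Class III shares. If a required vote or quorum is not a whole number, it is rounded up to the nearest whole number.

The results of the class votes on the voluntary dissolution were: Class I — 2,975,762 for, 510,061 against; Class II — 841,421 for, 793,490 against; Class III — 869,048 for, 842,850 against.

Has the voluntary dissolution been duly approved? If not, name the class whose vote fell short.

Class I: 2/3 of 4463388 = 2975592; 2,975,592 required, 2,975,762 in favor — approved.
Class II: a majority of 1681958 is 840980; 840,980 required, 841,421 in favor — approved.
Class III: a majority of 1737216 is 868609; 868,609 required, 869,048 in favor — approved.

Approved — every class gave the required vote.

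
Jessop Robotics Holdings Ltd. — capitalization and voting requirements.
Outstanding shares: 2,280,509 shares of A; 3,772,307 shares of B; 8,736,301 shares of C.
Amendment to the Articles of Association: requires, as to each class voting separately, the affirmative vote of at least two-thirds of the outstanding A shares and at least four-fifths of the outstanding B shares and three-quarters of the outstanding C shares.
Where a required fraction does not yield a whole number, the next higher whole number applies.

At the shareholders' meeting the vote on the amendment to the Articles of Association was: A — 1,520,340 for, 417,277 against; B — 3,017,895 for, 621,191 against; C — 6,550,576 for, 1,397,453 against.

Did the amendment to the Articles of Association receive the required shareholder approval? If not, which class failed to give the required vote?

A: 2/3 of 2280509 = 1520339.33, rounded up to 1520340; 1,520,340 required, 1,520,340 in favor — approved.
B: 4/5 of 3772307 = 3017845.60, rounded up to 3017846; 3,017,846 required, 3,017,895 in favor — approved.
C: 3/4 of 8736301 = 6552225.75, rounded up to 6552226; 6,552,226 required, 6,550,576 in favor — not approved.

Not approved — the C shares did not give the required vote.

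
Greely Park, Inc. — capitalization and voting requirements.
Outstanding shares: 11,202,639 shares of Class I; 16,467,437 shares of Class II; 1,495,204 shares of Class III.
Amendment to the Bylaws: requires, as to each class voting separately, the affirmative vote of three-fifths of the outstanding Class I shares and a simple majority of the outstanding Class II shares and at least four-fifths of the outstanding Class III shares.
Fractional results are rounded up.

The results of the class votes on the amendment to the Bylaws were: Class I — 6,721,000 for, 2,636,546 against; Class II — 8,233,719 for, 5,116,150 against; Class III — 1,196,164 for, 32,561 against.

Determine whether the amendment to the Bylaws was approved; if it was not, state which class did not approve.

Class I: 3/5 of 11202639 = 6721583.40, rounded up to 6721584; 6,721,584 required, 6,721,000 in favor — not approved.
Class II: a majority of 16467437 is 8233719; 8,233,719 required, 8,233,719 in favor — approved.
Class III: 4/5 of 1495204 = 1196163.20, rounded up to 1196164; 1,196,164 required, 1,196,164 in favor — approved.

Not approved — the Class I shares did not give the required vote.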